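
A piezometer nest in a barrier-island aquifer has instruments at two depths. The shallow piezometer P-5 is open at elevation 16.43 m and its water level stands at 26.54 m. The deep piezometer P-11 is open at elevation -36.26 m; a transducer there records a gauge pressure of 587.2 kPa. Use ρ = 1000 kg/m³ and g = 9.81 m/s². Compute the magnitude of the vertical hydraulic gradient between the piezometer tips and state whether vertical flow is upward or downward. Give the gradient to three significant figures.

Total head at P-5: h = 26.54 m (water level in the standpipe).
Pressure head at P-11: ψ = P/(ρg) = 587.2×1000 / (1000 × 9.81) = 59.86 m.
Total head at P-11: h = z + ψ = -36.26 + 59.86 = 23.60 m.
Δh = h(P-5) − h(P-11) = 26.54 − 23.60 = 2.94 m.
Vertical separation Δz = 16.43 − (-36.26) = 52.69 m.
|i_v| = |Δh| / Δz = 2.94 / 52.69 = 0.0558.
Head is higher in the shallow piezometer, so vertical flow is downward (recharge condition).

|i_v| ≈ 0.0558; vertical flow is downward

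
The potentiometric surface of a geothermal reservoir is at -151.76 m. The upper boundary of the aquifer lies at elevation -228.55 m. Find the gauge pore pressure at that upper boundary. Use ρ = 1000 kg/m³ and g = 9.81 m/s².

Pressure head at the aquifer top: ψ = h − z = -151.76 − (-228.55) = 76.79 m.
P = ρgψ = 1000 × 9.81 × 76.79 = 753310 Pa ≈ 753 kPa.

P ≈ 753 kPa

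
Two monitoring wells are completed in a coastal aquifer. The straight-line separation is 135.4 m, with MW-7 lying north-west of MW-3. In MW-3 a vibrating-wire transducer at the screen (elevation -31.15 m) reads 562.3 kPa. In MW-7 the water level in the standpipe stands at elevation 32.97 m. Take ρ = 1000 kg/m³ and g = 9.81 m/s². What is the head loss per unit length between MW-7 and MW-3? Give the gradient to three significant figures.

i ≈ 0.0502 m/m

Pressure head at MW-3: ψ = P/(ρg) = 562.3×1000 / (1000 × 9.81) = 57.32 m.
Total head at MW-3: h = z + ψ = -31.15 + 57.32 = 26.17 m.
Total head at MW-7: h = 32.97 m (water level in the piezometer is the total head).
Head difference: h(MW-3) − h(MW-7) = 26.17 − 32.97 = -6.80 m.
Hydraulic gradient: i = |Δh| / L = 6.80 / 135.4 = 0.0502.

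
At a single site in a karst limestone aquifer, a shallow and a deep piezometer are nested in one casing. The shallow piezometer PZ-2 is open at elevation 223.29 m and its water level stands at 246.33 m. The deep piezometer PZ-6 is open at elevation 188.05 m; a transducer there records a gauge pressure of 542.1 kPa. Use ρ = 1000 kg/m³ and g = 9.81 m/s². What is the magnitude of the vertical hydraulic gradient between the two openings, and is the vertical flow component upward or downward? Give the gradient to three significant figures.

Total head at PZ-2: h = 246.33 m (water level in the standpipe).
Pressure head at PZ-6: ψ = P/(ρg) = 542.1×1000 / (1000 × 9.81) = 55.26 m.
Total head at PZ-6: h = z + ψ = 188.05 + 55.26 = 243.31 m.
Δh = h(PZ-2) − h(PZ-6) = 246.33 − 243.31 = 3.02 m.
Vertical separation Δz = 223.29 − 188.05 = 35.24 m.
|i_v| = |Δh| / Δz = 3.02 / 35.24 = 0.0857.
Head is higher in the shallow piezometer, so vertical flow is downward (recharge condition).

|i_v| ≈ 0.0857; vertical flow is downward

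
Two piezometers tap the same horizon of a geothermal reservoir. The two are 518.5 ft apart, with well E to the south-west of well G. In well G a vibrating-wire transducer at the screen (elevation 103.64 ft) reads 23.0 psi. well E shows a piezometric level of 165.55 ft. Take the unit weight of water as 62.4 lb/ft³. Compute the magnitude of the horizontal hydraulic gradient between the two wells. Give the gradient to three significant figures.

Pressure head at well G: ψ = 144·P/γ = 144 × 23.0 / 62.4 = 53.08 ft.
Total head at well G: h = z + ψ = 103.64 + 53.08 = 156.72 ft.
Total head at well E: h = 165.55 ft (water level in the piezometer is the total head).
Head difference: h(well G) − h(well E) = 156.72 − 165.55 = -8.83 ft.
Hydraulic gradient: i = |Δh| / L = 8.83 / 518.5 = 0.0170.

i ≈ 0.0170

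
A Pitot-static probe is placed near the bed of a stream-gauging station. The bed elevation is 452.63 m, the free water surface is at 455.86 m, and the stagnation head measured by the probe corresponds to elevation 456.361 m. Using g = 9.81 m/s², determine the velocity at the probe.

v ≈ 3.14 m/s

Near the bed, under hydrostatic conditions, the piezometric head (z + ψ) equals the free-surface elevation, 455.86 m.
Velocity head = total − piezometric = 456.361 − 455.86 = 0.501 m.
v = √(2g·h_v) = √(2 × 9.81 × 0.501) = 3.14 m/s.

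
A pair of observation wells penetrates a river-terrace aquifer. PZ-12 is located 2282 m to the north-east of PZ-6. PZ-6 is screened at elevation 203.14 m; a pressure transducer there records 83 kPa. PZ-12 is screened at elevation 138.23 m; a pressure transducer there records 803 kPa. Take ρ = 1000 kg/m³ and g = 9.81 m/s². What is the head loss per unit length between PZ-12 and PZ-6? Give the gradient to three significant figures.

i ≈ 0.00372 m/m

Pressure head at PZ-6: ψ = P/(ρg) = 83×1000 / (1000 × 9.81) = 8.46 m.
Total head at PZ-6: h = z + ψ = 203.14 + 8.46 = 211.60 m.
Pressure head at PZ-12: ψ = P/(ρg) = 803×1000 / (1000 × 9.81) = 81.86 m.
Total head at PZ-12: h = z + ψ = 138.23 + 81.86 = 220.09 m.
Head difference: h(PZ-6) − h(PZ-12) = 211.60 − 220.09 = -8.49 m.
Hydraulic gradient: i = |Δh| / L = 8.49 / 2282 = 0.00372.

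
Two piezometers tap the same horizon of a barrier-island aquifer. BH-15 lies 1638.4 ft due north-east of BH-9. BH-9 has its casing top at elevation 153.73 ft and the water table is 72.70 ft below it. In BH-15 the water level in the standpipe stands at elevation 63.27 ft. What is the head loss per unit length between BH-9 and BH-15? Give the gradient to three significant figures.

Total head at BH-9: h = 153.73 − 72.70 = 81.03 ft.
Total head at BH-15: h = 63.27 ft (water level in the piezometer is the total head).
Head difference: h(BH-9) − h(BH-15) = 81.03 − 63.27 = 17.76 ft.
Hydraulic gradient: i = |Δh| / L = 17.76 / 1638.4 = 0.0108.

i ≈ 0.0108 ft/ft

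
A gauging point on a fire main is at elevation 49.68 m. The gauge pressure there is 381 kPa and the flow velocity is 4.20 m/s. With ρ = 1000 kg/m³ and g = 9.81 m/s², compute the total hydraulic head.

h ≈ 89.42 m

Pressure head ψ = P/(ρg) = 381×1000 / (1000 × 9.81) = 38.84 m.
Velocity head = v²/(2g) = 4.20² / (2 × 9.81) = 0.899 m.
h = z + ψ + v²/(2g) = 49.68 + 38.84 + 0.899 = 89.42 m.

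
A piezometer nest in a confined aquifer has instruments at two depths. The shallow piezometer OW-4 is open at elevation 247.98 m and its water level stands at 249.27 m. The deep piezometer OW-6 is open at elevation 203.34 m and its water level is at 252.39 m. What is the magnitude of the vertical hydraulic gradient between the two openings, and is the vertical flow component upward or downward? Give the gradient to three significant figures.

Total head at OW-4: h = 249.27 m (water level in the standpipe).
Total head at OW-6: h = 252.39 m.
Δh = h(OW-4) − h(OW-6) = 249.27 − 252.39 = -3.12 m.
Vertical separation Δz = 247.98 − 203.34 = 44.64 m.
|i_v| = |Δh| / Δz = 3.12 / 44.64 = 0.0699.
Head is higher in the deep piezometer, so vertical flow is upward (discharge condition).

|i_v| ≈ 0.0699; vertical flow is upward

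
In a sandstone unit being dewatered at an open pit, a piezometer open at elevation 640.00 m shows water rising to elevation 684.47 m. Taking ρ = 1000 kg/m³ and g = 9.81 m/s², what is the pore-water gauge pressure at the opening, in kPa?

P ≈ 436 kPa

Pressure head ψ = h − z = 684.47 − 640.00 = 44.47 m.
P = ρgψ = 1000 × 9.81 × 44.47 = 436251 Pa ≈ 436 kPa.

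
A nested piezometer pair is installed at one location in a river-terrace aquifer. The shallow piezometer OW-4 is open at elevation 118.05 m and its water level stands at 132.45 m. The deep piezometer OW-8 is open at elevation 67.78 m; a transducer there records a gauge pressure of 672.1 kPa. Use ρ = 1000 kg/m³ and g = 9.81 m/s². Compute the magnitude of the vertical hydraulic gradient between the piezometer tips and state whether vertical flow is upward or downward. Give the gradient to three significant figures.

Total head at OW-4: h = 132.45 m (water level in the standpipe).
Pressure head at OW-8: ψ = P/(ρg) = 672.1×1000 / (1000 × 9.81) = 68.51 m.
Total head at OW-8: h = z + ψ = 67.78 + 68.51 = 136.29 m.
Δh = h(OW-4) − h(OW-8) = 132.45 − 136.29 = -3.84 m.
Vertical separation Δz = 118.05 − 67.78 = 50.27 m.
|i_v| = |Δh| / Δz = 3.84 / 50.27 = 0.0764.
Head is higher in the deep piezometer, so vertical flow is upward (discharge condition).

|i_v| ≈ 0.0764; vertical flow is upward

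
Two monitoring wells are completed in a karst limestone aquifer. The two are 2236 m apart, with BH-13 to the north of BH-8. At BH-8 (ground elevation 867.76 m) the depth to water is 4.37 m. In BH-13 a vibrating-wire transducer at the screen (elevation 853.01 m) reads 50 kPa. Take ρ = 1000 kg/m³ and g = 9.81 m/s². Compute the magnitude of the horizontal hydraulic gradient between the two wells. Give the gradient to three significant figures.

Total head at BH-8: h = 867.76 − 4.37 = 863.39 m.
Pressure head at BH-13: ψ = P/(ρg) = 50×1000 / (1000 × 9.81) = 5.10 m.
Total head at BH-13: h = z + ψ = 853.01 + 5.10 = 858.11 m.
Head difference: h(BH-8) − h(BH-13) = 863.39 − 858.11 = 5.28 m.
Hydraulic gradient: i = |Δh| / L = 5.28 / 2236 = 0.00236.

i ≈ 0.00236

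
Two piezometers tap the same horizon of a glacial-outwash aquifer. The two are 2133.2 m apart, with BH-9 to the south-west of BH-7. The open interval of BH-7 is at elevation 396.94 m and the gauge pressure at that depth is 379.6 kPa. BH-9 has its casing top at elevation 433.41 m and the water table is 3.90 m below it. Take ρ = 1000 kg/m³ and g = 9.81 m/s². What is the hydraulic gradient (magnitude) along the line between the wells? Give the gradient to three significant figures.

i ≈ 0.00287

Pressure head at BH-7: ψ = P/(ρg) = 379.6×1000 / (1000 × 9.81) = 38.70 m.
Total head at BH-7: h = z + ψ = 396.94 + 38.70 = 435.64 m.
Total head at BH-9: h = 433.41 − 3.90 = 429.51 m.
Head difference: h(BH-7) − h(BH-9) = 435.64 − 429.51 = 6.13 m.
Hydraulic gradient: i = |Δh| / L = 6.13 / 2133.2 = 0.00287.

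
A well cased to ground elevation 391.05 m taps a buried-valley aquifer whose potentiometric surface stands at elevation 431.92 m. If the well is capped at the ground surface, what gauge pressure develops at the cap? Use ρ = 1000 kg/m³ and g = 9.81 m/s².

P ≈ 401 kPa

Head above the cap: Δh = 431.92 − 391.05 = 40.87 m.
P = ρgΔh = 1000 × 9.81 × 40.87 = 400935 Pa ≈ 401 kPa.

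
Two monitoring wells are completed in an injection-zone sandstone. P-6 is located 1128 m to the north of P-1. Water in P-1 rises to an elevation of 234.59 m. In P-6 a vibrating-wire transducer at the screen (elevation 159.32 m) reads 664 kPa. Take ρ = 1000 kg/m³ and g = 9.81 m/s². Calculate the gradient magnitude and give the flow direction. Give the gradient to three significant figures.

i ≈ 0.00672; groundwater flows toward the north

Total head at P-1: h = 234.59 m (water level in the piezometer is the total head).
Pressure head at P-6: ψ = P/(ρg) = 664×1000 / (1000 × 9.81) = 67.69 m.
Total head at P-6: h = z + ψ = 159.32 + 67.69 = 227.01 m.
Head difference: h(P-1) − h(P-6) = 234.59 − 227.01 = 7.58 m.
Hydraulic gradient: i = |Δh| / L = 7.58 / 1128 = 0.00672.
Flow is from higher to lower head: from P-1 toward P-6, i.e. toward the north.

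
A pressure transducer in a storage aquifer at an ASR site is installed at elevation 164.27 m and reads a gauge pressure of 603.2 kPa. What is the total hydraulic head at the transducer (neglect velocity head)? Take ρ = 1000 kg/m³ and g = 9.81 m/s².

ψ = P/(ρg) = 603.2×1000 / (1000 × 9.81) = 61.49 m.
h = z + ψ = 164.27 + 61.49 = 225.76 m.

h ≈ 225.76 m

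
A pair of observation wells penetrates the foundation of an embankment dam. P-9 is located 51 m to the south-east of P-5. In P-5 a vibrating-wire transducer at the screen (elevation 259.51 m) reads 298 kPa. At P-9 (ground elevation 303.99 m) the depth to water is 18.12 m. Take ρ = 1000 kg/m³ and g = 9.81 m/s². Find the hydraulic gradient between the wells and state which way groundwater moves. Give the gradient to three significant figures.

Pressure head at P-5: ψ = P/(ρg) = 298×1000 / (1000 × 9.81) = 30.38 m.
Total head at P-5: h = z + ψ = 259.51 + 30.38 = 289.89 m.
Total head at P-9: h = 303.99 − 18.12 = 285.87 m.
Head difference: h(P-5) − h(P-9) = 289.89 − 285.87 = 4.02 m.
Hydraulic gradient: i = |Δh| / L = 4.02 / 51 = 0.0788.
Flow is from higher to lower head: from P-5 toward P-9, i.e. toward the south-east.

i ≈ 0.0788; groundwater flows toward the south-east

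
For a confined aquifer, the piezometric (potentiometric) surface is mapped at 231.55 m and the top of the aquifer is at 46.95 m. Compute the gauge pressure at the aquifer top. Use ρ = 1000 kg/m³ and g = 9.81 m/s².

P ≈ 1810 kPa

Pressure head at the aquifer top: ψ = h − z = 231.55 − 46.95 = 184.60 m.
P = ρgψ = 1000 × 9.81 × 184.60 = 1810926 Pa ≈ 1810 kPa.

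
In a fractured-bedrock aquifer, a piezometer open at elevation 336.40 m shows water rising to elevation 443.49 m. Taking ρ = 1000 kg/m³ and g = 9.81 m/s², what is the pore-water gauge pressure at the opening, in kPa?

P ≈ 1050 kPa

Pressure head ψ = h − z = 443.49 − 336.40 = 107.09 m.
P = ρgψ = 1000 × 9.81 × 107.09 = 1050553 Pa ≈ 1050 kPa.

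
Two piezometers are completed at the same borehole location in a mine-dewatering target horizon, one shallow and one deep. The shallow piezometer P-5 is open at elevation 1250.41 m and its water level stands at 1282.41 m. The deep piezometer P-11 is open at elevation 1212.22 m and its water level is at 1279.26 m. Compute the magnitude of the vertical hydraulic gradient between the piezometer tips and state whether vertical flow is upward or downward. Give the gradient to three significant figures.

Total head at P-5: h = 1282.41 m (water level in the standpipe).
Total head at P-11: h = 1279.26 m.
Δh = h(P-5) − h(P-11) = 1282.41 − 1279.26 = 3.15 m.
Vertical separation Δz = 1250.41 − 1212.22 = 38.19 m.
|i_v| = |Δh| / Δz = 3.15 / 38.19 = 0.0825.
Head is higher in the shallow piezometer, so vertical flow is downward (recharge condition).

|i_v| ≈ 0.0825; vertical flow is downward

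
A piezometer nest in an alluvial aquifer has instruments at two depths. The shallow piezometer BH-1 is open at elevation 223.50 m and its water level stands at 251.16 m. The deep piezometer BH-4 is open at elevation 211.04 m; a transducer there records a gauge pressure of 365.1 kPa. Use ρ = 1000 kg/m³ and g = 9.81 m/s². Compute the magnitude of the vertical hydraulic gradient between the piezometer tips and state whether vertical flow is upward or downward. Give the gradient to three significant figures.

Total head at BH-1: h = 251.16 m (water level in the standpipe).
Pressure head at BH-4: ψ = P/(ρg) = 365.1×1000 / (1000 × 9.81) = 37.22 m.
Total head at BH-4: h = z + ψ = 211.04 + 37.22 = 248.26 m.
Δh = h(BH-1) − h(BH-4) = 251.16 − 248.26 = 2.90 m.
Vertical separation Δz = 223.50 − 211.04 = 12.46 m.
|i_v| = |Δh| / Δz = 2.90 / 12.46 = 0.233.
Head is higher in the shallow piezometer, so vertical flow is downward (recharge condition).

|i_v| ≈ 0.233; vertical flow is downward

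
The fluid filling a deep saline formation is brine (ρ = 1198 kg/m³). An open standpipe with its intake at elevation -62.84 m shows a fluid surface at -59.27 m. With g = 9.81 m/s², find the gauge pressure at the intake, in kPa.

Pressure head ψ = h − z = -59.27 − (-62.84) = 3.57 m.
P = ρgψ = 1198 × 9.81 × 3.57 = 41956 Pa ≈ 42.0 kPa.

P ≈ 42.0 kPa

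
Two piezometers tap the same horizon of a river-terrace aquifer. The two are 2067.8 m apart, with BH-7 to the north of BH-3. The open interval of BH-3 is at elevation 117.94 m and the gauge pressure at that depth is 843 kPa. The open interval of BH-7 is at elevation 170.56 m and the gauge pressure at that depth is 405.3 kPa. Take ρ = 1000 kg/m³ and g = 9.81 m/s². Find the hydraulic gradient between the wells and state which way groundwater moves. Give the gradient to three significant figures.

i ≈ 0.00387; groundwater flows toward the south

Pressure head at BH-3: ψ = P/(ρg) = 843×1000 / (1000 × 9.81) = 85.93 m.
Total head at BH-3: h = z + ψ = 117.94 + 85.93 = 203.87 m.
Pressure head at BH-7: ψ = P/(ρg) = 405.3×1000 / (1000 × 9.81) = 41.31 m.
Total head at BH-7: h = z + ψ = 170.56 + 41.31 = 211.87 m.
Head difference: h(BH-3) − h(BH-7) = 203.87 − 211.87 = -8.00 m.
Hydraulic gradient: i = |Δh| / L = 8.00 / 2067.8 = 0.00387.
Flow is from higher to lower head: from BH-7 toward BH-3, i.e. toward the south.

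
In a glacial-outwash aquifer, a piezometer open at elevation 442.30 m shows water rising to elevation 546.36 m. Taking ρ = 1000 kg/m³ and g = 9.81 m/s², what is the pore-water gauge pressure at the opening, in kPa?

P ≈ 1020 kPa

Pressure head ψ = h − z = 546.36 − 442.30 = 104.06 m.
P = ρgψ = 1000 × 9.81 × 104.06 = 1020829 Pa ≈ 1020 kPa.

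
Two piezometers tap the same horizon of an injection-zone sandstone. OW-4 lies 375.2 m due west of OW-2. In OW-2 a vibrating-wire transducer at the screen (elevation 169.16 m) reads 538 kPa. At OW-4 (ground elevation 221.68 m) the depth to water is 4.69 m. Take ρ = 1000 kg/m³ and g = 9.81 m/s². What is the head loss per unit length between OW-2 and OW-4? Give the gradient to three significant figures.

i ≈ 0.0187 m/m

Pressure head at OW-2: ψ = P/(ρg) = 538×1000 / (1000 × 9.81) = 54.84 m.
Total head at OW-2: h = z + ψ = 169.16 + 54.84 = 224.00 m.
Total head at OW-4: h = 221.68 − 4.69 = 216.99 m.
Head difference: h(OW-2) − h(OW-4) = 224.00 − 216.99 = 7.01 m.
Hydraulic gradient: i = |Δh| / L = 7.01 / 375.2 = 0.0187.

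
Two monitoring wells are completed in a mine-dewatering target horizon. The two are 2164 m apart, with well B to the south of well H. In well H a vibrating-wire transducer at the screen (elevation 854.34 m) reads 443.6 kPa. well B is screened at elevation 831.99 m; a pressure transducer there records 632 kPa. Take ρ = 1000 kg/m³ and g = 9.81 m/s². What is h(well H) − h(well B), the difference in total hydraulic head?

Δh ≈ 3.15 m

Pressure head at well H: ψ = P/(ρg) = 443.6×1000 / (1000 × 9.81) = 45.22 m.
Total head at well H: h = z + ψ = 854.34 + 45.22 = 899.56 m.
Pressure head at well B: ψ = P/(ρg) = 632×1000 / (1000 × 9.81) = 64.42 m.
Total head at well B: h = z + ψ = 831.99 + 64.42 = 896.41 m.
Head difference: h(well H) − h(well B) = 899.56 − 896.41 = 3.15 m.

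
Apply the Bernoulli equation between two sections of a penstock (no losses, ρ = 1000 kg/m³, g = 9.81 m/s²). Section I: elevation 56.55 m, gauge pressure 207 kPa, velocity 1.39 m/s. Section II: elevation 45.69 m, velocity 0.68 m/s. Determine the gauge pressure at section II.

Pressure head at I: ψ₁ = P₁/(ρg) = 207×1000 / (1000 × 9.81) = 21.10 m.
Velocity heads: v₁²/2g = 1.39²/19.62 = 0.098 m; v₂²/2g = 0.68²/19.62 = 0.024 m.
Total head H = z₁ + ψ₁ + v₁²/2g = 56.55 + 21.10 + 0.098 = 77.75 m.
ψ₂ = H − z₂ − v₂²/2g = 77.75 − 45.69 − 0.024 = 32.04 m.
P₂ = ρgψ₂ = 1000 × 9.81 × 32.04 ≈ 314 kPa.

P₂ ≈ 314 kPa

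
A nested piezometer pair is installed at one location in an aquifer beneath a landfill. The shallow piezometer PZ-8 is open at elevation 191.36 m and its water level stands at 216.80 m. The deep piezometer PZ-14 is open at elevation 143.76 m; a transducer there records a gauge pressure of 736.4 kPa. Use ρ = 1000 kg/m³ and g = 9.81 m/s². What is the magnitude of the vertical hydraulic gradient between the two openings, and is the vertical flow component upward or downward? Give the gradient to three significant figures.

|i_v| ≈ 0.0426; vertical flow is upward

Total head at PZ-8: h = 216.80 m (water level in the standpipe).
Pressure head at PZ-14: ψ = P/(ρg) = 736.4×1000 / (1000 × 9.81) = 75.07 m.
Total head at PZ-14: h = z + ψ = 143.76 + 75.07 = 218.83 m.
Δh = h(PZ-8) − h(PZ-14) = 216.80 − 218.83 = -2.03 m.
Vertical separation Δz = 191.36 − 143.76 = 47.60 m.
|i_v| = |Δh| / Δz = 2.03 / 47.60 = 0.0426.
Head is higher in the deep piezometer, so vertical flow is upward (discharge condition).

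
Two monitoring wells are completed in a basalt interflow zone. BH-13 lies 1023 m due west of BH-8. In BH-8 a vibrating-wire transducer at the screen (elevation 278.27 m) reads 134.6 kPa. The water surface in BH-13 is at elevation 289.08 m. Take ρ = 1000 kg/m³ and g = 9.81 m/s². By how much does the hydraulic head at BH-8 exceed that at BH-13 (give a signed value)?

Pressure head at BH-8: ψ = P/(ρg) = 134.6×1000 / (1000 × 9.81) = 13.72 m.
Total head at BH-8: h = z + ψ = 278.27 + 13.72 = 291.99 m.
Total head at BH-13: h = 289.08 m (water level in the piezometer is the total head).
Head difference: h(BH-8) − h(BH-13) = 291.99 − 289.08 = 2.91 m.

Δh ≈ 2.91 m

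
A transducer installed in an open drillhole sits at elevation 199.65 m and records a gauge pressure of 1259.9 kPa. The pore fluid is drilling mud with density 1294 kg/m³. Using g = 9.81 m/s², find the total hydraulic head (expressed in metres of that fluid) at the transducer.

h ≈ 298.90 m

ψ = P/(ρg) = 1259.9×1000 / (1294 × 9.81) = 99.25 m.
h = z + ψ = 199.65 + 99.25 = 298.90 m.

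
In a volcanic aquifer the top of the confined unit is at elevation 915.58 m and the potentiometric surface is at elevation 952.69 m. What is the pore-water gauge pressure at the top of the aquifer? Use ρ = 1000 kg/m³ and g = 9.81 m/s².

Pressure head at the aquifer top: ψ = h − z = 952.69 − 915.58 = 37.11 m.
P = ρgψ = 1000 × 9.81 × 37.11 = 364049 Pa ≈ 364 kPa.

P ≈ 364 kPa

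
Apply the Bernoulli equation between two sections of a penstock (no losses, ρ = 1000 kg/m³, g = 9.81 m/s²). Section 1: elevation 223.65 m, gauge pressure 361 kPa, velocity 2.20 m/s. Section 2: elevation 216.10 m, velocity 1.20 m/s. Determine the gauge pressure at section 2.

P₂ ≈ 437 kPa

Pressure head at 1: ψ₁ = P₁/(ρg) = 361×1000 / (1000 × 9.81) = 36.80 m.
Velocity heads: v₁²/2g = 2.20²/19.62 = 0.247 m; v₂²/2g = 1.20²/19.62 = 0.073 m.
Total head H = z₁ + ψ₁ + v₁²/2g = 223.65 + 36.80 + 0.247 = 260.70 m.
ψ₂ = H − z₂ − v₂²/2g = 260.70 − 216.10 − 0.073 = 44.53 m.
P₂ = ρgψ₂ = 1000 × 9.81 × 44.53 ≈ 437 kPa.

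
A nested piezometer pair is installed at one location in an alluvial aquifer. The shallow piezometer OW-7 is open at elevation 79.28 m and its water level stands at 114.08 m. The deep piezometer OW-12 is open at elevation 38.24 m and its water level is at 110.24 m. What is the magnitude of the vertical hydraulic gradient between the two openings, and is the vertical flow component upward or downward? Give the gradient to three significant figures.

|i_v| ≈ 0.0936; vertical flow is downward

Total head at OW-7: h = 114.08 m (water level in the standpipe).
Total head at OW-12: h = 110.24 m.
Δh = h(OW-7) − h(OW-12) = 114.08 − 110.24 = 3.84 m.
Vertical separation Δz = 79.28 − 38.24 = 41.04 m.
|i_v| = |Δh| / Δz = 3.84 / 41.04 = 0.0936.
Head is higher in the shallow piezometer, so vertical flow is downward (recharge condition).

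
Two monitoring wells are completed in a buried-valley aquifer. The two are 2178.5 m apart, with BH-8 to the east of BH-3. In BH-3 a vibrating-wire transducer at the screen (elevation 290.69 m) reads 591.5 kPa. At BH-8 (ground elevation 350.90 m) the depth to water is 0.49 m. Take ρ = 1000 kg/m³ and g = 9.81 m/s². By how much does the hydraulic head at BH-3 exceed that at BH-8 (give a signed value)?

Δh ≈ 0.58 m

Pressure head at BH-3: ψ = P/(ρg) = 591.5×1000 / (1000 × 9.81) = 60.30 m.
Total head at BH-3: h = z + ψ = 290.69 + 60.30 = 350.99 m.
Total head at BH-8: h = 350.90 − 0.49 = 350.41 m.
Head difference: h(BH-3) − h(BH-8) = 350.99 − 350.41 = 0.58 m.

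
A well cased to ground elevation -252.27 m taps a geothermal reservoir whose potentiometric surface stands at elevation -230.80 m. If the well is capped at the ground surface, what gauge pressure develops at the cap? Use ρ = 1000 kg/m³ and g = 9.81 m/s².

P ≈ 211 kPa

Head above the cap: Δh = -230.80 − (-252.27) = 21.47 m.
P = ρgΔh = 1000 × 9.81 × 21.47 = 210621 Pa ≈ 211 kPa.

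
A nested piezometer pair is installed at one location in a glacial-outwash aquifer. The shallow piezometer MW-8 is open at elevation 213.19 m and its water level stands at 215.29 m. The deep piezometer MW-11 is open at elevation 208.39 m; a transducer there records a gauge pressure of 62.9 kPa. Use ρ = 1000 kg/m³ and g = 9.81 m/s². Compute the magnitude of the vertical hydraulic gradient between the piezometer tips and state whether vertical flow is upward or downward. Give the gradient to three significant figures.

Total head at MW-8: h = 215.29 m (water level in the standpipe).
Pressure head at MW-11: ψ = P/(ρg) = 62.9×1000 / (1000 × 9.81) = 6.41 m.
Total head at MW-11: h = z + ψ = 208.39 + 6.41 = 214.80 m.
Δh = h(MW-8) − h(MW-11) = 215.29 − 214.80 = 0.49 m.
Vertical separation Δz = 213.19 − 208.39 = 4.80 m.
|i_v| = |Δh| / Δz = 0.49 / 4.80 = 0.102.
Head is higher in the shallow piezometer, so vertical flow is downward (recharge condition).

|i_v| ≈ 0.102; vertical flow is downward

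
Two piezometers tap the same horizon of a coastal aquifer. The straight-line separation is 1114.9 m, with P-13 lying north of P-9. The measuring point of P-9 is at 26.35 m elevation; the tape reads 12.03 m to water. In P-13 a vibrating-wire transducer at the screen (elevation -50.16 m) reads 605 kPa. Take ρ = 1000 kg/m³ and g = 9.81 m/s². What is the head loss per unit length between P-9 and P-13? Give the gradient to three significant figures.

i ≈ 0.00252 m/m

Total head at P-9: h = 26.35 − 12.03 = 14.32 m.
Pressure head at P-13: ψ = P/(ρg) = 605×1000 / (1000 × 9.81) = 61.67 m.
Total head at P-13: h = z + ψ = -50.16 + 61.67 = 11.51 m.
Head difference: h(P-9) − h(P-13) = 14.32 − 11.51 = 2.81 m.
Hydraulic gradient: i = |Δh| / L = 2.81 / 1114.9 = 0.00252.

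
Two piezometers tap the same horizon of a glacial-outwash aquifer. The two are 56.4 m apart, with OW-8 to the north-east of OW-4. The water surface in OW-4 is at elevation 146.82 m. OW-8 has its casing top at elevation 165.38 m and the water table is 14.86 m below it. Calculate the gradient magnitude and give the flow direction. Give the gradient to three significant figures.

Total head at OW-4: h = 146.82 m (water level in the piezometer is the total head).
Total head at OW-8: h = 165.38 − 14.86 = 150.52 m.
Head difference: h(OW-4) − h(OW-8) = 146.82 − 150.52 = -3.70 m.
Hydraulic gradient: i = |Δh| / L = 3.70 / 56.4 = 0.0656.
Flow is from higher to lower head: from OW-8 toward OW-4, i.e. toward the south-west.

i ≈ 0.0656; groundwater flows toward the south-west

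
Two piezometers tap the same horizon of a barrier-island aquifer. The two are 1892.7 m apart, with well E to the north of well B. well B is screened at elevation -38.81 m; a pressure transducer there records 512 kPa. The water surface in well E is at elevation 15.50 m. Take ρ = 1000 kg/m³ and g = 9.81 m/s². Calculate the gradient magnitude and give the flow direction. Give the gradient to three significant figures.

Pressure head at well B: ψ = P/(ρg) = 512×1000 / (1000 × 9.81) = 52.19 m.
Total head at well B: h = z + ψ = -38.81 + 52.19 = 13.38 m.
Total head at well E: h = 15.50 m (water level in the piezometer is the total head).
Head difference: h(well B) − h(well E) = 13.38 − 15.50 = -2.12 m.
Hydraulic gradient: i = |Δh| / L = 2.12 / 1892.7 = 0.00112.
Flow is from higher to lower head: from well E toward well B, i.e. toward the south.

i ≈ 0.00112; groundwater flows toward the south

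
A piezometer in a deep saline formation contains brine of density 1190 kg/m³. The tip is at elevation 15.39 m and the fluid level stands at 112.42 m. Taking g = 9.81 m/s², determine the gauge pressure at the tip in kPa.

Pressure head ψ = h − z = 112.42 − 15.39 = 97.03 m.
P = ρgψ = 1190 × 9.81 × 97.03 = 1132719 Pa ≈ 1130 kPa.

P ≈ 1130 kPa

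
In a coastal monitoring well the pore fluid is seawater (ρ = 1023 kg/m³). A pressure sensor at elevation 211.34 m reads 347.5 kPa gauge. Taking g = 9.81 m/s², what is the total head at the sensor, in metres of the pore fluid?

ψ = P/(ρg) = 347.5×1000 / (1023 × 9.81) = 34.63 m.
h = z + ψ = 211.34 + 34.63 = 245.97 m.

h ≈ 245.97 m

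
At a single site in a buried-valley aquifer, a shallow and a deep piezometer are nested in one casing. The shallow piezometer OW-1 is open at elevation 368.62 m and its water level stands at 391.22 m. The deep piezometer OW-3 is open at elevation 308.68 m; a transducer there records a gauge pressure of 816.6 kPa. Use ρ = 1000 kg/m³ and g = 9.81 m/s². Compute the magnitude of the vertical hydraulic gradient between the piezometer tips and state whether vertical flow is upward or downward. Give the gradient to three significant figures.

Total head at OW-1: h = 391.22 m (water level in the standpipe).
Pressure head at OW-3: ψ = P/(ρg) = 816.6×1000 / (1000 × 9.81) = 83.24 m.
Total head at OW-3: h = z + ψ = 308.68 + 83.24 = 391.92 m.
Δh = h(OW-1) − h(OW-3) = 391.22 − 391.92 = -0.70 m.
Vertical separation Δz = 368.62 − 308.68 = 59.94 m.
|i_v| = |Δh| / Δz = 0.70 / 59.94 = 0.0117.
Head is higher in the deep piezometer, so vertical flow is upward (discharge condition).

|i_v| ≈ 0.0117; vertical flow is upward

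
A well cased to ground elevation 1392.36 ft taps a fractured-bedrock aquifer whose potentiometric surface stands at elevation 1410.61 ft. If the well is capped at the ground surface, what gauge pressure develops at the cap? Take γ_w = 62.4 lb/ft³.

Head above the cap: Δh = 1410.61 − 1392.36 = 18.25 ft.
P = γΔh/144 = 62.4 × 18.25 / 144 = 7.91 psi.

P ≈ 7.91 psi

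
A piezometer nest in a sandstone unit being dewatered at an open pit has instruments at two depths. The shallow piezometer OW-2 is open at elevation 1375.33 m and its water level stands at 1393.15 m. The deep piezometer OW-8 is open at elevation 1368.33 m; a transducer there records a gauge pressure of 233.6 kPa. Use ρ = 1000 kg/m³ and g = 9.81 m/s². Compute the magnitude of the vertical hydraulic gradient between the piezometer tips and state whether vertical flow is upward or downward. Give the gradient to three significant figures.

Total head at OW-2: h = 1393.15 m (water level in the standpipe).
Pressure head at OW-8: ψ = P/(ρg) = 233.6×1000 / (1000 × 9.81) = 23.81 m.
Total head at OW-8: h = z + ψ = 1368.33 + 23.81 = 1392.14 m.
Δh = h(OW-2) − h(OW-8) = 1393.15 − 1392.14 = 1.01 m.
Vertical separation Δz = 1375.33 − 1368.33 = 7.00 m.
|i_v| = |Δh| / Δz = 1.01 / 7.00 = 0.144.
Head is higher in the shallow piezometer, so vertical flow is downward (recharge condition).

|i_v| ≈ 0.144; vertical flow is downward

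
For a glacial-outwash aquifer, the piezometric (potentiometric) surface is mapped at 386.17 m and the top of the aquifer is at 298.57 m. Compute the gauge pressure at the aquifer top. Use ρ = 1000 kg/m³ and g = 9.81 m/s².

P ≈ 859 kPa

Pressure head at the aquifer top: ψ = h − z = 386.17 − 298.57 = 87.60 m.
P = ρgψ = 1000 × 9.81 × 87.60 = 859356 Pa ≈ 859 kPa.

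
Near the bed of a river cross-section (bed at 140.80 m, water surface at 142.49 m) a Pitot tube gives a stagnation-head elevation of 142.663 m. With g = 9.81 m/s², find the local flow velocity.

v ≈ 1.84 m/s

Near the bed, under hydrostatic conditions, the piezometric head (z + ψ) equals the free-surface elevation, 142.49 m.
Velocity head = total − piezometric = 142.663 − 142.49 = 0.173 m.
v = √(2g·h_v) = √(2 × 9.81 × 0.173) = 1.84 m/s.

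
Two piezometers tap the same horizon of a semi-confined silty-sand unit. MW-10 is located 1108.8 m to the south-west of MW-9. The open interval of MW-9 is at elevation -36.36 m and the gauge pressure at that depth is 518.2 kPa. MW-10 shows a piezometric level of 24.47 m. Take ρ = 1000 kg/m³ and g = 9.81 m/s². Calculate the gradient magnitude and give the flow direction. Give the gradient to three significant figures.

Pressure head at MW-9: ψ = P/(ρg) = 518.2×1000 / (1000 × 9.81) = 52.82 m.
Total head at MW-9: h = z + ψ = -36.36 + 52.82 = 16.46 m.
Total head at MW-10: h = 24.47 m (water level in the piezometer is the total head).
Head difference: h(MW-9) − h(MW-10) = 16.46 − 24.47 = -8.01 m.
Hydraulic gradient: i = |Δh| / L = 8.01 / 1108.8 = 0.00722.
Flow is from higher to lower head: from MW-10 toward MW-9, i.e. toward the north-east.

i ≈ 0.00722; groundwater flows toward the north-east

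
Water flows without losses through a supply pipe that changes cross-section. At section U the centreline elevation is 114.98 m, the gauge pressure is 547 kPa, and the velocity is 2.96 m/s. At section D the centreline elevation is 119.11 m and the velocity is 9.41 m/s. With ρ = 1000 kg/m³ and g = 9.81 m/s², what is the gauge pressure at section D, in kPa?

P₂ ≈ 467 kPa

Pressure head at U: ψ₁ = P₁/(ρg) = 547×1000 / (1000 × 9.81) = 55.76 m.
Velocity heads: v₁²/2g = 2.96²/19.62 = 0.447 m; v₂²/2g = 9.41²/19.62 = 4.513 m.
Total head H = z₁ + ψ₁ + v₁²/2g = 114.98 + 55.76 + 0.447 = 171.19 m.
ψ₂ = H − z₂ − v₂²/2g = 171.19 − 119.11 − 4.513 = 47.57 m.
P₂ = ρgψ₂ = 1000 × 9.81 × 47.57 ≈ 467 kPa.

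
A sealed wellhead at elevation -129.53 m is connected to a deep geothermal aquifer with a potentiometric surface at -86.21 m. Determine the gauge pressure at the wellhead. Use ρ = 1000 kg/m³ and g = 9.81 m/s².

P ≈ 425 kPa

Head above the cap: Δh = -86.21 − (-129.53) = 43.32 m.
P = ρgΔh = 1000 × 9.81 × 43.32 = 424969 Pa ≈ 425 kPa.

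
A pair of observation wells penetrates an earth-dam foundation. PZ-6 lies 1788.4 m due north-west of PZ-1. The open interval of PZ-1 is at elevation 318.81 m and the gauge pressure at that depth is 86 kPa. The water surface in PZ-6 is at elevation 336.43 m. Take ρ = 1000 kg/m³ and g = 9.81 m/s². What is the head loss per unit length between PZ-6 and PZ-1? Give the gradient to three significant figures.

i ≈ 0.00495 m/m

Pressure head at PZ-1: ψ = P/(ρg) = 86×1000 / (1000 × 9.81) = 8.77 m.
Total head at PZ-1: h = z + ψ = 318.81 + 8.77 = 327.58 m.
Total head at PZ-6: h = 336.43 m (water level in the piezometer is the total head).
Head difference: h(PZ-1) − h(PZ-6) = 327.58 − 336.43 = -8.85 m.
Hydraulic gradient: i = |Δh| / L = 8.85 / 1788.4 = 0.00495.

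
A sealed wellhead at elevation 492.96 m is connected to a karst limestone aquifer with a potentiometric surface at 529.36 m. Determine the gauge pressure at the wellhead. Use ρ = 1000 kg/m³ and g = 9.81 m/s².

P ≈ 357 kPa

Head above the cap: Δh = 529.36 − 492.96 = 36.40 m.
P = ρgΔh = 1000 × 9.81 × 36.40 = 357084 Pa ≈ 357 kPa.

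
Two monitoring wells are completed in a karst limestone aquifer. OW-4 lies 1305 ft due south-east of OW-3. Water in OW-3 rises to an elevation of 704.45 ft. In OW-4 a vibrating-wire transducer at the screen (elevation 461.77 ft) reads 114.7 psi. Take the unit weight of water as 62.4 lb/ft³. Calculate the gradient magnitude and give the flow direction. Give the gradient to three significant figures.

Total head at OW-3: h = 704.45 ft (water level in the piezometer is the total head).
Pressure head at OW-4: ψ = 144·P/γ = 144 × 114.7 / 62.4 = 264.69 ft.
Total head at OW-4: h = z + ψ = 461.77 + 264.69 = 726.46 ft.
Head difference: h(OW-3) − h(OW-4) = 704.45 − 726.46 = -22.01 ft.
Hydraulic gradient: i = |Δh| / L = 22.01 / 1305 = 0.0169.
Flow is from higher to lower head: from OW-4 toward OW-3, i.e. toward the north-west.

i ≈ 0.0169; groundwater flows toward the north-west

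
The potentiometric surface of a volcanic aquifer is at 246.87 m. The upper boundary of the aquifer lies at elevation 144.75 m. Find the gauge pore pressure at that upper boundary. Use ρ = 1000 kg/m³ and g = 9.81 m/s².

P ≈ 1000 kPa

Pressure head at the aquifer top: ψ = h − z = 246.87 − 144.75 = 102.12 m.
P = ρgψ = 1000 × 9.81 × 102.12 = 1001797 Pa ≈ 1000 kPa.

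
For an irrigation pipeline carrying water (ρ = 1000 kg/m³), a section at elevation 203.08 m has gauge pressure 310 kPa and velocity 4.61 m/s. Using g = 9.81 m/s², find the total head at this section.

h ≈ 235.76 m

Pressure head ψ = P/(ρg) = 310×1000 / (1000 × 9.81) = 31.60 m.
Velocity head = v²/(2g) = 4.61² / (2 × 9.81) = 1.083 m.
h = z + ψ + v²/(2g) = 203.08 + 31.60 + 1.083 = 235.76 m.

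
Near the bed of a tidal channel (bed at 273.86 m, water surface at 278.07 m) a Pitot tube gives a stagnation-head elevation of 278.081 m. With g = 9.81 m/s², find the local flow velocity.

v ≈ 0.465 m/s

Near the bed, under hydrostatic conditions, the piezometric head (z + ψ) equals the free-surface elevation, 278.07 m.
Velocity head = total − piezometric = 278.081 − 278.07 = 0.011 m.
v = √(2g·h_v) = √(2 × 9.81 × 0.011) = 0.465 m/s.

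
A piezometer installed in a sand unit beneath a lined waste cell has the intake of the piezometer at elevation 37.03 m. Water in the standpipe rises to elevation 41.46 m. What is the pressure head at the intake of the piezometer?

Total head h = 41.46 m (the water-surface elevation in the piezometer).
Pressure head ψ = h − z = 41.46 − 37.03 = 4.43 m.

ψ ≈ 4.43 m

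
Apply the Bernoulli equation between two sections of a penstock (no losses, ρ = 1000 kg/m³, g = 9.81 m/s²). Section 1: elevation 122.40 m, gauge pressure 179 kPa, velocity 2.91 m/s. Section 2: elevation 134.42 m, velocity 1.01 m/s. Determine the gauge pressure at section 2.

Pressure head at 1: ψ₁ = P₁/(ρg) = 179×1000 / (1000 × 9.81) = 18.25 m.
Velocity heads: v₁²/2g = 2.91²/19.62 = 0.432 m; v₂²/2g = 1.01²/19.62 = 0.052 m.
Total head H = z₁ + ψ₁ + v₁²/2g = 122.40 + 18.25 + 0.432 = 141.08 m.
ψ₂ = H − z₂ − v₂²/2g = 141.08 − 134.42 − 0.052 = 6.61 m.
P₂ = ρgψ₂ = 1000 × 9.81 × 6.61 ≈ 64.8 kPa.

P₂ ≈ 64.8 kPa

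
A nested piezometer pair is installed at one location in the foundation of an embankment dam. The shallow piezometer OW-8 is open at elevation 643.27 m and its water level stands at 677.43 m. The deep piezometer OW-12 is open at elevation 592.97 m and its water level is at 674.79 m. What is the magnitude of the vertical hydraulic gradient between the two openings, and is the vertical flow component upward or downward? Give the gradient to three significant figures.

Total head at OW-8: h = 677.43 m (water level in the standpipe).
Total head at OW-12: h = 674.79 m.
Δh = h(OW-8) − h(OW-12) = 677.43 − 674.79 = 2.64 m.
Vertical separation Δz = 643.27 − 592.97 = 50.30 m.
|i_v| = |Δh| / Δz = 2.64 / 50.30 = 0.0525.
Head is higher in the shallow piezometer, so vertical flow is downward (recharge condition).

|i_v| ≈ 0.0525; vertical flow is downward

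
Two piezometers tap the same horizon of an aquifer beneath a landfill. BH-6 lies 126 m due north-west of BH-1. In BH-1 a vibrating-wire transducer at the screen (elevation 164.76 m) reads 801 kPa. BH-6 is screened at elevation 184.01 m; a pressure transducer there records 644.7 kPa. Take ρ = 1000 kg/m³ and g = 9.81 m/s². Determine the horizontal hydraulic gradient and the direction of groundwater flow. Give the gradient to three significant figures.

Pressure head at BH-1: ψ = P/(ρg) = 801×1000 / (1000 × 9.81) = 81.65 m.
Total head at BH-1: h = z + ψ = 164.76 + 81.65 = 246.41 m.
Pressure head at BH-6: ψ = P/(ρg) = 644.7×1000 / (1000 × 9.81) = 65.72 m.
Total head at BH-6: h = z + ψ = 184.01 + 65.72 = 249.73 m.
Head difference: h(BH-1) − h(BH-6) = 246.41 − 249.73 = -3.32 m.
Hydraulic gradient: i = |Δh| / L = 3.32 / 126 = 0.0263.
Flow is from higher to lower head: from BH-6 toward BH-1, i.e. toward the south-east.

i ≈ 0.0263; groundwater flows toward the south-east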